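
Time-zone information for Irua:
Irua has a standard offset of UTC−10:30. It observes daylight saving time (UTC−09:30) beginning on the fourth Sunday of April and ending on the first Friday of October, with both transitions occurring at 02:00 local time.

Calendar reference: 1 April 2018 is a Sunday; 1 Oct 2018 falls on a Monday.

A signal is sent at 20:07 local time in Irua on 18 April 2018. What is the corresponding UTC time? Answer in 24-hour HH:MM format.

1 April 2018 is a Sunday, so the first Sunday is April 1 and the fourth is April 22.
1 October 2018 is a Monday, so the first Friday is October 5.
Daylight saving runs 22 April – 5 October; 18 April 2018 is outside that window, so Irua is on standard time at UTC−10:30.
20:07 local + 10h30m = 06:37 UTC (rolling into the next day, 19 April 2018).

06:37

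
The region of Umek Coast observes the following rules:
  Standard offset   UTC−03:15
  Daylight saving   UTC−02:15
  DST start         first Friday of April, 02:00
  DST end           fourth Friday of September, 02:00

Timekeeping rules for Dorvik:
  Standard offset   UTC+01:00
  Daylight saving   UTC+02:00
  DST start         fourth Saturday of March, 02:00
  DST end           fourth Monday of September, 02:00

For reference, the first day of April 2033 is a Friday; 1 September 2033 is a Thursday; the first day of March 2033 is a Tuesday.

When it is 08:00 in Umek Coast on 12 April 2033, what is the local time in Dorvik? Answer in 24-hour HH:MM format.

12:15

1 April 2033 is a Friday, so the first Friday is April 1.
1 September 2033 is a Thursday, so the first Friday is September 2 and the fourth is September 23.
12 April 2033 falls between 1 April and 23 September, so daylight saving is in effect and Umek Coast is at UTC−02:15.
08:00 Umek Coast + 2h15m = 10:15 UTC.
1 March 2033 is a Tuesday, so the first Saturday is March 5 and the fourth is March 26.
1 September 2033 is a Thursday, so the first Monday is September 5 and the fourth is September 26.
At the standard offset (UTC+01:00), 10:15 UTC + 1h = 11:15 Dorvik standard time.
The standard-time date in Dorvik, 12 April 2033, lies within the daylight-saving period (26 March – 26 September), so Dorvik is on daylight time, UTC+02:00.
10:15 UTC + 2h = 12:15 Dorvik.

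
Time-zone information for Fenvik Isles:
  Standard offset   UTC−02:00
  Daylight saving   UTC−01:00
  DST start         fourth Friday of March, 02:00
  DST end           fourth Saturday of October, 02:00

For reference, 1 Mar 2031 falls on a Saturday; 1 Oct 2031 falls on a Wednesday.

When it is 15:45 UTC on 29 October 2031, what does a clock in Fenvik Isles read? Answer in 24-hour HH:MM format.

13:45

1 March 2031 is a Saturday, so the first Friday is March 7 and the fourth is March 28.
1 October 2031 is a Wednesday, so the first Saturday is October 4 and the fourth is October 25.
At the standard offset (UTC−02:00), 15:45 UTC − 2h = 13:45 Fenvik Isles standard time.
The standard-time date in Fenvik Isles, 29 October 2031, is outside the daylight-saving period (28 March – 25 October), so Fenvik Isles is on standard time, UTC−02:00.
15:45 UTC − 2h = 13:45 local.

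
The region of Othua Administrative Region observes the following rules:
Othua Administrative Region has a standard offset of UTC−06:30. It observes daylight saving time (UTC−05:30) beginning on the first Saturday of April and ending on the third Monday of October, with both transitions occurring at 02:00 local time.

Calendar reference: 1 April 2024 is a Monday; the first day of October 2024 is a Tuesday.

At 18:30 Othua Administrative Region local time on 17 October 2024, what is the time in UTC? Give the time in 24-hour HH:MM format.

1 April 2024 is a Monday, so the first Saturday is April 6.
1 October 2024 is a Tuesday, so the first Monday is October 7 and the third is October 21.
Daylight saving runs 6 April – 21 October; 17 October 2024 is inside that window, so Othua Administrative Region is at UTC−05:30.
18:30 local + 5h30m = 00:00 UTC (rolling into the next day, 18 October 2024).

00:00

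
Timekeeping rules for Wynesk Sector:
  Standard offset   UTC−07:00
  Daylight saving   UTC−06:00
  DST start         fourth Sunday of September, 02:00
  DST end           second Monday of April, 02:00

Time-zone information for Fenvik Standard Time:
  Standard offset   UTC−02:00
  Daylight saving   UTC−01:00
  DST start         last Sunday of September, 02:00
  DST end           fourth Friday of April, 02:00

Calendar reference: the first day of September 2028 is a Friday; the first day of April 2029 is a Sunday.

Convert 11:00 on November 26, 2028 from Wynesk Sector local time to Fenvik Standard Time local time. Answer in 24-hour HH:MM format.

16:00

1 September 2028 is a Friday, so the first Sunday is September 3 and the fourth is September 24.
1 April 2029 is a Sunday, so the first Monday is April 2 and the second is April 9.
November 26, 2028 falls between 24 September 2028 and 9 April 2029, so daylight saving is in effect and Wynesk Sector is at UTC−06:00.
11:00 Wynesk Sector + 6h = 17:00 UTC.
1 September 2028 is a Friday, so Sundays fall on 3, 10, 17, 24; the last is September 24.
1 April 2029 is a Sunday, so the first Friday is April 6 and the fourth is April 27.
At the standard offset (UTC−02:00), 17:00 UTC − 2h = 15:00 Fenvik Standard Time standard time.
Daylight saving runs 24 September 2028 – 27 April 2029; the standard-time date in Fenvik Standard Time, November 26, 2028, is inside that window, so Fenvik Standard Time is at UTC−01:00.
17:00 UTC − 1h = 16:00 Fenvik Standard Time.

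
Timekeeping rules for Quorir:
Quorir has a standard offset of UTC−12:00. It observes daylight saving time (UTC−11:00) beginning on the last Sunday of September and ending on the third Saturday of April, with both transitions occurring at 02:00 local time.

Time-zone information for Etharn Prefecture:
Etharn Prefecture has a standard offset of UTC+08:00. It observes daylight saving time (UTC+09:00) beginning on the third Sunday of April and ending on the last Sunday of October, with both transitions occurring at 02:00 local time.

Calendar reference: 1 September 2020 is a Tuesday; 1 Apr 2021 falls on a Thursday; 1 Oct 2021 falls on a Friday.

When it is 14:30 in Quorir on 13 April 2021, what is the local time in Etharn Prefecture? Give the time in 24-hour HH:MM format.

09:30

1 September 2020 is a Tuesday, so Sundays fall on 6, 13, 20, 27; the last is September 27.
1 April 2021 is a Thursday, so the first Saturday is April 3 and the third is April 17.
13 April 2021 lies within the daylight-saving period (27 September 2020 – 17 April 2021), so Quorir is on daylight time, UTC−11:00.
14:30 Quorir + 11h = 01:30 UTC (rolling into the next day, 14 April 2021).
1 April 2021 is a Thursday, so the first Sunday is April 4 and the third is April 18.
1 October 2021 is a Friday, so Sundays fall on 3, 10, 17, 24, 31; the last is October 31.
At the standard offset (UTC+08:00), 01:30 UTC + 8h = 09:30 Etharn Prefecture standard time.
The standard-time date in Etharn Prefecture, 14 April 2021, does not fall between 18 April and 31 October, so daylight saving is not in effect and Etharn Prefecture is at UTC+08:00.
01:30 UTC + 8h = 09:30 Etharn Prefecture.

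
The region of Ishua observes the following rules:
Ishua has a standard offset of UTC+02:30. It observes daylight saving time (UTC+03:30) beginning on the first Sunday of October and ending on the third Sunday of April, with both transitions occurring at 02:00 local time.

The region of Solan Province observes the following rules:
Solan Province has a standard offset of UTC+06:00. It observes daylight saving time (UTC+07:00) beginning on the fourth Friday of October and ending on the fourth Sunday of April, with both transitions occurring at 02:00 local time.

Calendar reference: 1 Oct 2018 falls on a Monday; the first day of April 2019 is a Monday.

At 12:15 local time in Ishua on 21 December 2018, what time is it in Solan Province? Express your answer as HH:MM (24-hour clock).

15:45

1 October 2018 is a Monday, so the first Sunday is October 7.
1 April 2019 is a Monday, so the first Sunday is April 7 and the third is April 21.
Daylight saving runs 7 October 2018 – 21 April 2019; 21 December 2018 is inside that window, so Ishua is at UTC+03:30.
12:15 Ishua − 3h30m = 08:45 UTC.
1 October 2018 is a Monday, so the first Friday is October 5 and the fourth is October 26.
1 April 2019 is a Monday, so the first Sunday is April 7 and the fourth is April 28.
At the standard offset (UTC+06:00), 08:45 UTC + 6h = 14:45 Solan Province standard time.
Daylight saving runs 26 October 2018 – 28 April 2019; the standard-time date in Solan Province, 21 December 2018, is inside that window, so Solan Province is at UTC+07:00.
08:45 UTC + 7h = 15:45 Solan Province.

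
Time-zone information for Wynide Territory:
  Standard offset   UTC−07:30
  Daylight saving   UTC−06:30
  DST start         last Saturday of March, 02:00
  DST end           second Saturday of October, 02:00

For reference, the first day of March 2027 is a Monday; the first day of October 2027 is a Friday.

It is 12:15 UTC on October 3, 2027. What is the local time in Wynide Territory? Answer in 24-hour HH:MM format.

1 March 2027 is a Monday, so Saturdays fall on 6, 13, 20, 27; the last is March 27.
1 October 2027 is a Friday, so the first Saturday is October 2 and the second is October 9.
At the standard offset (UTC−07:30), 12:15 UTC − 7h30m = 04:45 Wynide Territory standard time.
Daylight saving runs 27 March – 9 October; the standard-time date in Wynide Territory, October 3, 2027, is inside that window, so Wynide Territory is at UTC−06:30.
12:15 UTC − 6h30m = 05:45 local.

05:45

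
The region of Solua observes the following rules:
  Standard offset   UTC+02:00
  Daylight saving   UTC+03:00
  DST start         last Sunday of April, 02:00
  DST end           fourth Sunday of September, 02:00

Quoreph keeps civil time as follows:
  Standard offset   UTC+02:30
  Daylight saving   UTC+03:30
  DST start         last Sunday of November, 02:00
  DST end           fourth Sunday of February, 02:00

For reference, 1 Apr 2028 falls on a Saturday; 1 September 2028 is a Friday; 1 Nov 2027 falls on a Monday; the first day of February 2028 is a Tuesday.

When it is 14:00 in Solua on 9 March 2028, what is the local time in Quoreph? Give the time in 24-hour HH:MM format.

14:30

1 April 2028 is a Saturday, so Sundays fall on 2, 9, 16, 23, 30; the last is April 30.
1 September 2028 is a Friday, so the first Sunday is September 3 and the fourth is September 24.
Daylight saving runs 30 April – 24 September; 9 March 2028 is outside that window, so Solua is on standard time at UTC+02:00.
14:00 Solua − 2h = 12:00 UTC.
1 November 2027 is a Monday, so Sundays fall on 7, 14, 21, 28; the last is November 28.
1 February 2028 is a Tuesday, so the first Sunday is February 6 and the fourth is February 27.
At the standard offset (UTC+02:30), 12:00 UTC + 2h30m = 14:30 Quoreph standard time.
The standard-time date in Quoreph, 9 March 2028, does not fall between 28 November 2027 and 27 February 2028, so daylight saving is not in effect and Quoreph is at UTC+02:30.
12:00 UTC + 2h30m = 14:30 Quoreph.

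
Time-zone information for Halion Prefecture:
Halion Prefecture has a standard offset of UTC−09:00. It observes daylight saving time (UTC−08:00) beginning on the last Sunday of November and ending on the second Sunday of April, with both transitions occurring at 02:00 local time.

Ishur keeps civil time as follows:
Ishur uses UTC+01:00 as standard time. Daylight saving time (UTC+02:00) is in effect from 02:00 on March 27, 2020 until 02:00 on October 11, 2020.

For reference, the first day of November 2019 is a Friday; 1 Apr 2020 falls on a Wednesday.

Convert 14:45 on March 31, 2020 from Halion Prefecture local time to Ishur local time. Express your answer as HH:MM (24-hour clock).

1 November 2019 is a Friday, so Sundays fall on 3, 10, 17, 24; the last is November 24.
1 April 2020 is a Wednesday, so the first Sunday is April 5 and the second is April 12.
March 31, 2020 falls between 24 November 2019 and 12 April 2020, so daylight saving is in effect and Halion Prefecture is at UTC−08:00.
14:45 Halion Prefecture + 8h = 22:45 UTC.
At the standard offset (UTC+01:00), 22:45 UTC + 1h = 23:45 Ishur standard time.
The standard-time date in Ishur, March 31, 2020, lies within the daylight-saving period (27 March – 11 October), so Ishur is on daylight time, UTC+02:00.
22:45 UTC + 2h = 00:45 Ishur (rolling into the next day, 1 April 2020).

00:45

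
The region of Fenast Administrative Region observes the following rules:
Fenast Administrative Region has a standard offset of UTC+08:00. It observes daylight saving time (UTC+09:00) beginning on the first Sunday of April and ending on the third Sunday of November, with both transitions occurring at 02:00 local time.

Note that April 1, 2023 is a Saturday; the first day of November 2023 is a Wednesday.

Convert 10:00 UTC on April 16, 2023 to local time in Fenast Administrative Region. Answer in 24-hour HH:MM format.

19:00

1 April 2023 is a Saturday, so the first Sunday is April 2.
1 November 2023 is a Wednesday, so the first Sunday is November 5 and the third is November 19.
At the standard offset (UTC+08:00), 10:00 UTC + 8h = 18:00 Fenast Administrative Region standard time.
Daylight saving runs 2 April – 19 November; the standard-time date in Fenast Administrative Region, April 16, 2023, is inside that window, so Fenast Administrative Region is at UTC+09:00.
10:00 UTC + 9h = 19:00 local.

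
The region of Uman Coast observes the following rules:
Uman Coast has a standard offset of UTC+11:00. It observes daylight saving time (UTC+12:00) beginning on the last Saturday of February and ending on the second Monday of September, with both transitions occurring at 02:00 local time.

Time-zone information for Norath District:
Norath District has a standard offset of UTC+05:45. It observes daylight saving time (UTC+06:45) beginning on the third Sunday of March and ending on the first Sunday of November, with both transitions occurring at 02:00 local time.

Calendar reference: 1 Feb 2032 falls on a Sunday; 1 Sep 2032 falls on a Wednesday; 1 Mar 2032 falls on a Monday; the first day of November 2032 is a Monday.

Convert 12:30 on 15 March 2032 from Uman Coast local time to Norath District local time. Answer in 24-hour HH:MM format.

06:15

1 February 2032 is a Sunday, so Saturdays fall on 7, 14, 21, 28; the last is February 28.
1 September 2032 is a Wednesday, so the first Monday is September 6 and the second is September 13.
15 March 2032 falls between 28 February and 13 September, so daylight saving is in effect and Uman Coast is at UTC+12:00.
12:30 Uman Coast − 12h = 00:30 UTC.
1 March 2032 is a Monday, so the first Sunday is March 7 and the third is March 21.
1 November 2032 is a Monday, so the first Sunday is November 7.
At the standard offset (UTC+05:45), 00:30 UTC + 5h45m = 06:15 Norath District standard time.
The standard-time date in Norath District, 15 March 2032, does not fall between 21 March and 7 November, so daylight saving is not in effect and Norath District is at UTC+05:45.
00:30 UTC + 5h45m = 06:15 Norath District.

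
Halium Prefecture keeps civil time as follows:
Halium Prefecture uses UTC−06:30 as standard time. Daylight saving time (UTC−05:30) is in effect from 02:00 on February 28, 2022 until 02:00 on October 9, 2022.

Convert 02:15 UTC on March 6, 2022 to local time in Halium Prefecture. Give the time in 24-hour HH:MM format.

At the standard offset (UTC−06:30), 02:15 UTC − 6h30m = 19:45 Halium Prefecture standard time (rolling into the previous day, 5 March 2022).
Daylight saving runs 28 February – 9 October; the standard-time date in Halium Prefecture, March 5, 2022, is inside that window, so Halium Prefecture is at UTC−05:30.
02:15 UTC − 5h30m = 20:45 local (rolling into the previous day, 5 March 2022).

20:45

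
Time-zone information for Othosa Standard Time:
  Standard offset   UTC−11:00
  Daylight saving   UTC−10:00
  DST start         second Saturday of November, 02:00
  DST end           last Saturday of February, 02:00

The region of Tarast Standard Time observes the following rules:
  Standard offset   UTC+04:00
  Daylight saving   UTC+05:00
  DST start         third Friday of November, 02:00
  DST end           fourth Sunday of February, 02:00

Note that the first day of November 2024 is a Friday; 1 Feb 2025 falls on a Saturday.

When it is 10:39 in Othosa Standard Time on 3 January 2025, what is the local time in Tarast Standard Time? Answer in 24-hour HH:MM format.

01:39

1 November 2024 is a Friday, so the first Saturday is November 2 and the second is November 9.
1 February 2025 is a Saturday, so Saturdays fall on 1, 8, 15, 22; the last is February 22.
3 January 2025 lies within the daylight-saving period (9 November 2024 – 22 February 2025), so Othosa Standard Time is on daylight time, UTC−10:00.
10:39 Othosa Standard Time + 10h = 20:39 UTC.
1 November 2024 is a Friday, so the first Friday is November 1 and the third is November 15.
1 February 2025 is a Saturday, so the first Sunday is February 2 and the fourth is February 23.
At the standard offset (UTC+04:00), 20:39 UTC + 4h = 00:39 Tarast Standard Time standard time (rolling into the next day, 4 January 2025).
Daylight saving runs 15 November 2024 – 23 February 2025; the standard-time date in Tarast Standard Time, 4 January 2025, is inside that window, so Tarast Standard Time is at UTC+05:00.
20:39 UTC + 5h = 01:39 Tarast Standard Time (rolling into the next day, 4 January 2025).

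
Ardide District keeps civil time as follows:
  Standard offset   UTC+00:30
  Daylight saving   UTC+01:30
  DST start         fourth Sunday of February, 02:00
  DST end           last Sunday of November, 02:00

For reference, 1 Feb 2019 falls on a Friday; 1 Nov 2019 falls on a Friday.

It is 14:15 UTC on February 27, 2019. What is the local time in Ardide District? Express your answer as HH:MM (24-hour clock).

15:45

1 February 2019 is a Friday, so the first Sunday is February 3 and the fourth is February 24.
1 November 2019 is a Friday, so Sundays fall on 3, 10, 17, 24; the last is November 24.
At the standard offset (UTC+00:30), 14:15 UTC + 0h30m = 14:45 Ardide District standard time.
Daylight saving runs 24 February – 24 November; the standard-time date in Ardide District, February 27, 2019, is inside that window, so Ardide District is at UTC+01:30.
14:15 UTC + 1h30m = 15:45 local.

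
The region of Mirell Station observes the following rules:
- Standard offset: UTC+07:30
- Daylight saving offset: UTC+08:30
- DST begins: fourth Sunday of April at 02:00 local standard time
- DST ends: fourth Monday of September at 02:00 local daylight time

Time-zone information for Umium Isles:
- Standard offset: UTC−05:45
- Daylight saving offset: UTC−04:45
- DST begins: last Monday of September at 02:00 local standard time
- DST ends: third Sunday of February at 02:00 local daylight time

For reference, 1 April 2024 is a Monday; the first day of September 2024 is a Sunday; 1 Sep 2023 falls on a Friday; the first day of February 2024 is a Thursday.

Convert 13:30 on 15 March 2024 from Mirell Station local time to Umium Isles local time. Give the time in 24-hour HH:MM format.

1 April 2024 is a Monday, so the first Sunday is April 7 and the fourth is April 28.
1 September 2024 is a Sunday, so the first Monday is September 2 and the fourth is September 23.
15 March 2024 is outside the daylight-saving period (28 April – 23 September), so Mirell Station is on standard time, UTC+07:30.
13:30 Mirell Station − 7h30m = 06:00 UTC.
1 September 2023 is a Friday, so Mondays fall on 4, 11, 18, 25; the last is September 25.
1 February 2024 is a Thursday, so the first Sunday is February 4 and the third is February 18.
At the standard offset (UTC−05:45), 06:00 UTC − 5h45m = 00:15 Umium Isles standard time.
The standard-time date in Umium Isles, 15 March 2024, is outside the daylight-saving period (25 September 2023 – 18 February 2024), so Umium Isles is on standard time, UTC−05:45.
06:00 UTC − 5h45m = 00:15 Umium Isles.

00:15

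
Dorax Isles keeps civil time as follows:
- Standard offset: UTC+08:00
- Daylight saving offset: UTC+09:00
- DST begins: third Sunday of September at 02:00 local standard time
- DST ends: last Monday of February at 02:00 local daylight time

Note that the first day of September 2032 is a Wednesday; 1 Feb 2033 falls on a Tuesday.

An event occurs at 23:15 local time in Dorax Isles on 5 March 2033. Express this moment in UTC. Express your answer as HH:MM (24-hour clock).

15:15

1 September 2032 is a Wednesday, so the first Sunday is September 5 and the third is September 19.
1 February 2033 is a Tuesday, so Mondays fall on 7, 14, 21, 28; the last is February 28.
Daylight saving runs 19 September 2032 – 28 February 2033; 5 March 2033 is outside that window, so Dorax Isles is on standard time at UTC+08:00.
23:15 local − 8h = 15:15 UTC.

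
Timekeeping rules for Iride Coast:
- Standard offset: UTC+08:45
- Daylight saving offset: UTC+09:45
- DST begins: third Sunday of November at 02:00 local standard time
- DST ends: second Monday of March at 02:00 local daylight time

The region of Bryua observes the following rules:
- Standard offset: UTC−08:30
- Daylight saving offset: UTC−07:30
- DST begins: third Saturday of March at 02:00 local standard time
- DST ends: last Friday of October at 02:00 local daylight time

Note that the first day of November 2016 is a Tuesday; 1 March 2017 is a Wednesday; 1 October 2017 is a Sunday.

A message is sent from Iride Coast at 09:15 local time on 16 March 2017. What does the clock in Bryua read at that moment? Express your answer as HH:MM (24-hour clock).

1 November 2016 is a Tuesday, so the first Sunday is November 6 and the third is November 20.
1 March 2017 is a Wednesday, so the first Monday is March 6 and the second is March 13.
Daylight saving runs 20 November 2016 – 13 March 2017; 16 March 2017 is outside that window, so Iride Coast is on standard time at UTC+08:45.
09:15 Iride Coast − 8h45m = 00:30 UTC.
1 March 2017 is a Wednesday, so the first Saturday is March 4 and the third is March 18.
1 October 2017 is a Sunday, so Fridays fall on 6, 13, 20, 27; the last is October 27.
At the standard offset (UTC−08:30), 00:30 UTC − 8h30m = 16:00 Bryua standard time (rolling into the previous day, 15 March 2017).
Daylight saving runs 18 March – 27 October; the standard-time date in Bryua, 15 March 2017, is outside that window, so Bryua is on standard time at UTC−08:30.
00:30 UTC − 8h30m = 16:00 Bryua (rolling into the previous day, 15 March 2017).

16:00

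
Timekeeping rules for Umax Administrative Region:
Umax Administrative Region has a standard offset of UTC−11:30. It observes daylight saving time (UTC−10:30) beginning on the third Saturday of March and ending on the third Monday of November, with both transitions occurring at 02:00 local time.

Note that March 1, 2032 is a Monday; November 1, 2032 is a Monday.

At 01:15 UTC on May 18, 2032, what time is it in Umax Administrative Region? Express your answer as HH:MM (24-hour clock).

1 March 2032 is a Monday, so the first Saturday is March 6 and the third is March 20.
1 November 2032 is a Monday, so the first Monday is November 1 and the third is November 15.
At the standard offset (UTC−11:30), 01:15 UTC − 11h30m = 13:45 Umax Administrative Region standard time (rolling into the previous day, 17 May 2032).
Daylight saving runs 20 March – 15 November; the standard-time date in Umax Administrative Region, May 17, 2032, is inside that window, so Umax Administrative Region is at UTC−10:30.
01:15 UTC − 10h30m = 14:45 local (rolling into the previous day, 17 May 2032).

14:45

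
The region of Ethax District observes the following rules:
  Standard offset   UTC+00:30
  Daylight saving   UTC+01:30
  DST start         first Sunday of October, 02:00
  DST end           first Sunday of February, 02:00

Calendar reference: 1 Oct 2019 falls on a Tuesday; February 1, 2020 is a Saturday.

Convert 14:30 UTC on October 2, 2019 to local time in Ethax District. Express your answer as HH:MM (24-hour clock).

15:00

1 October 2019 is a Tuesday, so the first Sunday is October 6.
1 February 2020 is a Saturday, so the first Sunday is February 2.
At the standard offset (UTC+00:30), 14:30 UTC + 0h30m = 15:00 Ethax District standard time.
Daylight saving runs 6 October 2019 – 2 February 2020; the standard-time date in Ethax District, October 2, 2019, is outside that window, so Ethax District is on standard time at UTC+00:30.
14:30 UTC + 0h30m = 15:00 local.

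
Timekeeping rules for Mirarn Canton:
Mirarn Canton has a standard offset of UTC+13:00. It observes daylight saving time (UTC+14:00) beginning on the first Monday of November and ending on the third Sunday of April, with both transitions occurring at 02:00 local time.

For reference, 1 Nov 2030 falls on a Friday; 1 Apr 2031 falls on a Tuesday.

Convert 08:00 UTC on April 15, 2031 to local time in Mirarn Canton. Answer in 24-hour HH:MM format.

1 November 2030 is a Friday, so the first Monday is November 4.
1 April 2031 is a Tuesday, so the first Sunday is April 6 and the third is April 20.
At the standard offset (UTC+13:00), 08:00 UTC + 13h = 21:00 Mirarn Canton standard time.
Daylight saving runs 4 November 2030 – 20 April 2031; the standard-time date in Mirarn Canton, April 15, 2031, is inside that window, so Mirarn Canton is at UTC+14:00.
08:00 UTC + 14h = 22:00 local.

22:00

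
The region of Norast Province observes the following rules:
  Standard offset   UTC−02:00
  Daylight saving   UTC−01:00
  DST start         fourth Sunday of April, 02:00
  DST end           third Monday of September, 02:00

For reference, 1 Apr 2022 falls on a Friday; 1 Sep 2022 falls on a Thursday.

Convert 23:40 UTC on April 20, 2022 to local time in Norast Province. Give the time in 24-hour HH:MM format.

1 April 2022 is a Friday, so the first Sunday is April 3 and the fourth is April 24.
1 September 2022 is a Thursday, so the first Monday is September 5 and the third is September 19.
At the standard offset (UTC−02:00), 23:40 UTC − 2h = 21:40 Norast Province standard time.
The standard-time date in Norast Province, April 20, 2022, does not fall between 24 April and 19 September, so daylight saving is not in effect and Norast Province is at UTC−02:00.
23:40 UTC − 2h = 21:40 local.

21:40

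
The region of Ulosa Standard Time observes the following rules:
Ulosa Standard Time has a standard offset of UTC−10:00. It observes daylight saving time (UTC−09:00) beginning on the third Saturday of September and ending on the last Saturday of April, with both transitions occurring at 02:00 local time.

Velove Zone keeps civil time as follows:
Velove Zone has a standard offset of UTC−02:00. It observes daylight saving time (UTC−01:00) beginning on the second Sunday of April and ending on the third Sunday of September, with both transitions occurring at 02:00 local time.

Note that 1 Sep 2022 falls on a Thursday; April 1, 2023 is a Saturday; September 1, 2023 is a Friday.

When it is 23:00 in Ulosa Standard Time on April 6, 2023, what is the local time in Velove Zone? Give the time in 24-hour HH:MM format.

06:00

1 September 2022 is a Thursday, so the first Saturday is September 3 and the third is September 17.
1 April 2023 is a Saturday, so Saturdays fall on 1, 8, 15, 22, 29; the last is April 29.
Daylight saving runs 17 September 2022 – 29 April 2023; April 6, 2023 is inside that window, so Ulosa Standard Time is at UTC−09:00.
23:00 Ulosa Standard Time + 9h = 08:00 UTC (rolling into the next day, 7 April 2023).
1 April 2023 is a Saturday, so the first Sunday is April 2 and the second is April 9.
1 September 2023 is a Friday, so the first Sunday is September 3 and the third is September 17.
At the standard offset (UTC−02:00), 08:00 UTC − 2h = 06:00 Velove Zone standard time.
The standard-time date in Velove Zone, April 7, 2023, does not fall between 9 April and 17 September, so daylight saving is not in effect and Velove Zone is at UTC−02:00.
08:00 UTC − 2h = 06:00 Velove Zone.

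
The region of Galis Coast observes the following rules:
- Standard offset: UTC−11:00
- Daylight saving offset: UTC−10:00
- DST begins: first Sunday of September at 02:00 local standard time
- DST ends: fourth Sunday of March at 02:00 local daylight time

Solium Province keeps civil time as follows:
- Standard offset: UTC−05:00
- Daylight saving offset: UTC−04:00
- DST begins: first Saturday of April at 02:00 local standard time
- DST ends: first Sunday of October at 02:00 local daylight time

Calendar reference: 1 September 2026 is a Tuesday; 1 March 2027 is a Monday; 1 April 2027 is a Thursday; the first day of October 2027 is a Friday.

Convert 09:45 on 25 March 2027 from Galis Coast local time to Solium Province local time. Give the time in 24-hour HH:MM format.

1 September 2026 is a Tuesday, so the first Sunday is September 6.
1 March 2027 is a Monday, so the first Sunday is March 7 and the fourth is March 28.
25 March 2027 falls between 6 September 2026 and 28 March 2027, so daylight saving is in effect and Galis Coast is at UTC−10:00.
09:45 Galis Coast + 10h = 19:45 UTC.
1 April 2027 is a Thursday, so the first Saturday is April 3.
1 October 2027 is a Friday, so the first Sunday is October 3.
At the standard offset (UTC−05:00), 19:45 UTC − 5h = 14:45 Solium Province standard time.
The standard-time date in Solium Province, 25 March 2027, does not fall between 3 April and 3 October, so daylight saving is not in effect and Solium Province is at UTC−05:00.
19:45 UTC − 5h = 14:45 Solium Province.

14:45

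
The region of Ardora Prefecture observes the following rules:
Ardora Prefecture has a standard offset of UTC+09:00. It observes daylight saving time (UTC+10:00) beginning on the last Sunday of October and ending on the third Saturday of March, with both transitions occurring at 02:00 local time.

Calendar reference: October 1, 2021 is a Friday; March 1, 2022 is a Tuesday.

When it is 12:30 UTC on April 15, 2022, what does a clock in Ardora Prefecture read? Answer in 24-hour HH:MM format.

21:30

1 October 2021 is a Friday, so Sundays fall on 3, 10, 17, 24, 31; the last is October 31.
1 March 2022 is a Tuesday, so the first Saturday is March 5 and the third is March 19.
At the standard offset (UTC+09:00), 12:30 UTC + 9h = 21:30 Ardora Prefecture standard time.
The standard-time date in Ardora Prefecture, April 15, 2022, does not fall between 31 October 2021 and 19 March 2022, so daylight saving is not in effect and Ardora Prefecture is at UTC+09:00.
12:30 UTC + 9h = 21:30 local.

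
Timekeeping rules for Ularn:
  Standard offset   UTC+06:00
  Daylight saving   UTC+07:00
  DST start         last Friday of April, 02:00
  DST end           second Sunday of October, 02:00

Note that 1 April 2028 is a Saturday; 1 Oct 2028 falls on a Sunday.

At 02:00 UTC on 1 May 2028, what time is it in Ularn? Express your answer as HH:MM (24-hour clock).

1 April 2028 is a Saturday, so Fridays fall on 7, 14, 21, 28; the last is April 28.
1 October 2028 is a Sunday, so the first Sunday is October 1 and the second is October 8.
At the standard offset (UTC+06:00), 02:00 UTC + 6h = 08:00 Ularn standard time.
The standard-time date in Ularn, 1 May 2028, lies within the daylight-saving period (28 April – 8 October), so Ularn is on daylight time, UTC+07:00.
02:00 UTC + 7h = 09:00 local.

09:00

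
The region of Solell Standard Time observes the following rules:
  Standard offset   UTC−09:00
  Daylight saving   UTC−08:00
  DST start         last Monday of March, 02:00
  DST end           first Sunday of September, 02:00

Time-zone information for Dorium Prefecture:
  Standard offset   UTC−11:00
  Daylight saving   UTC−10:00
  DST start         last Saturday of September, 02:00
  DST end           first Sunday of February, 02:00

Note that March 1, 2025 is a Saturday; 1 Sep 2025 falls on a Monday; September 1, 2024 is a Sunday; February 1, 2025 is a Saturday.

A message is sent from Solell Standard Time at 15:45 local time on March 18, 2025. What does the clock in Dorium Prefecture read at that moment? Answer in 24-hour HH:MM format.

13:45

1 March 2025 is a Saturday, so Mondays fall on 3, 10, 17, 24, 31; the last is March 31.
1 September 2025 is a Monday, so the first Sunday is September 7.
March 18, 2025 is outside the daylight-saving period (31 March – 7 September), so Solell Standard Time is on standard time, UTC−09:00.
15:45 Solell Standard Time + 9h = 00:45 UTC (rolling into the next day, 19 March 2025).
1 September 2024 is a Sunday, so Saturdays fall on 7, 14, 21, 28; the last is September 28.
1 February 2025 is a Saturday, so the first Sunday is February 2.
At the standard offset (UTC−11:00), 00:45 UTC − 11h = 13:45 Dorium Prefecture standard time (rolling into the previous day, 18 March 2025).
The standard-time date in Dorium Prefecture, March 18, 2025, does not fall between 28 September 2024 and 2 February 2025, so daylight saving is not in effect and Dorium Prefecture is at UTC−11:00.
00:45 UTC − 11h = 13:45 Dorium Prefecture (rolling into the previous day, 18 March 2025).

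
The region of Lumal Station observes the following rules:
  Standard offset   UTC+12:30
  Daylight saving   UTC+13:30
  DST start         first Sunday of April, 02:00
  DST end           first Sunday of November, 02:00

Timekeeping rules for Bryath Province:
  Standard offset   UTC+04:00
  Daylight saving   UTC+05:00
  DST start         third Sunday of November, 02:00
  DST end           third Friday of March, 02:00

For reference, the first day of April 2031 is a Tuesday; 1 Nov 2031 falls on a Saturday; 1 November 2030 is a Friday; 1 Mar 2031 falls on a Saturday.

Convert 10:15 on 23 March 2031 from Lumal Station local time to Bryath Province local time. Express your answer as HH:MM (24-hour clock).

01:45

1 April 2031 is a Tuesday, so the first Sunday is April 6.
1 November 2031 is a Saturday, so the first Sunday is November 2.
Daylight saving runs 6 April – 2 November; 23 March 2031 is outside that window, so Lumal Station is on standard time at UTC+12:30.
10:15 Lumal Station − 12h30m = 21:45 UTC (rolling into the previous day, 22 March 2031).
1 November 2030 is a Friday, so the first Sunday is November 3 and the third is November 17.
1 March 2031 is a Saturday, so the first Friday is March 7 and the third is March 21.
At the standard offset (UTC+04:00), 21:45 UTC + 4h = 01:45 Bryath Province standard time (rolling into the next day, 23 March 2031).
Daylight saving runs 17 November 2030 – 21 March 2031; the standard-time date in Bryath Province, 23 March 2031, is outside that window, so Bryath Province is on standard time at UTC+04:00.
21:45 UTC + 4h = 01:45 Bryath Province (rolling into the next day, 23 March 2031).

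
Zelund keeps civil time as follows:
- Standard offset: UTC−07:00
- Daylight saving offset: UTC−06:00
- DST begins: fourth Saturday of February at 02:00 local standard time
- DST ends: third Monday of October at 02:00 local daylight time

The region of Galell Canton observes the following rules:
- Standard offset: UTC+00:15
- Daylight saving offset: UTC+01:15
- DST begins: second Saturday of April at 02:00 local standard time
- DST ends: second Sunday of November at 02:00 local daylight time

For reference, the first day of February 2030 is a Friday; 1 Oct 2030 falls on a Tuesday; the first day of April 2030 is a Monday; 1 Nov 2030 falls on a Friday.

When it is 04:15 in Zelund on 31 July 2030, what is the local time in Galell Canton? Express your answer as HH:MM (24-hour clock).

1 February 2030 is a Friday, so the first Saturday is February 2 and the fourth is February 23.
1 October 2030 is a Tuesday, so the first Monday is October 7 and the third is October 21.
Daylight saving runs 23 February – 21 October; 31 July 2030 is inside that window, so Zelund is at UTC−06:00.
04:15 Zelund + 6h = 10:15 UTC.
1 April 2030 is a Monday, so the first Saturday is April 6 and the second is April 13.
1 November 2030 is a Friday, so the first Sunday is November 3 and the second is November 10.
At the standard offset (UTC+00:15), 10:15 UTC + 0h15m = 10:30 Galell Canton standard time.
The standard-time date in Galell Canton, 31 July 2030, lies within the daylight-saving period (13 April – 10 November), so Galell Canton is on daylight time, UTC+01:15.
10:15 UTC + 1h15m = 11:30 Galell Canton.

11:30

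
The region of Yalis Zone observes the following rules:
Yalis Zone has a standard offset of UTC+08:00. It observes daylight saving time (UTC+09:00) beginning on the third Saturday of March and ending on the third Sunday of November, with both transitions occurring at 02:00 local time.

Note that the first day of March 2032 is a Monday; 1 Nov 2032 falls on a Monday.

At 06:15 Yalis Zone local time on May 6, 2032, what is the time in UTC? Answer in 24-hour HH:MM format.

1 March 2032 is a Monday, so the first Saturday is March 6 and the third is March 20.
1 November 2032 is a Monday, so the first Sunday is November 7 and the third is November 21.
May 6, 2032 falls between 20 March and 21 November, so daylight saving is in effect and Yalis Zone is at UTC+09:00.
06:15 local − 9h = 21:15 UTC (rolling into the previous day, 5 May 2032).

21:15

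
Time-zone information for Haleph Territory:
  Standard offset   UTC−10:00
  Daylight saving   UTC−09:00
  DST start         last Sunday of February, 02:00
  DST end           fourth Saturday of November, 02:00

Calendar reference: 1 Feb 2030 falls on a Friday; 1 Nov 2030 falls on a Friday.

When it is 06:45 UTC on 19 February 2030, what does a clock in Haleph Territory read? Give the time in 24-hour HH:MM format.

1 February 2030 is a Friday, so Sundays fall on 3, 10, 17, 24; the last is February 24.
1 November 2030 is a Friday, so the first Saturday is November 2 and the fourth is November 23.
At the standard offset (UTC−10:00), 06:45 UTC − 10h = 20:45 Haleph Territory standard time (rolling into the previous day, 18 February 2030).
The standard-time date in Haleph Territory, 18 February 2030, does not fall between 24 February and 23 November, so daylight saving is not in effect and Haleph Territory is at UTC−10:00.
06:45 UTC − 10h = 20:45 local (rolling into the previous day, 18 February 2030).

20:45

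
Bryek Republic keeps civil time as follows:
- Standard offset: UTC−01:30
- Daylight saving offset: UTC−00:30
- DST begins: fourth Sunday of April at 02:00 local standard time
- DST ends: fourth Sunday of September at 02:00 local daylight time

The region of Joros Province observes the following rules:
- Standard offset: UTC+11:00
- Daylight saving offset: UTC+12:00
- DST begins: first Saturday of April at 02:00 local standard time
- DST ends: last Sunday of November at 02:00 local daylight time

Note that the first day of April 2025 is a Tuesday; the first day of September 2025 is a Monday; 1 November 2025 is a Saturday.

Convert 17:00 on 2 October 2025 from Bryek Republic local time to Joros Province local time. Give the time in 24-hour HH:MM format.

06:30

1 April 2025 is a Tuesday, so the first Sunday is April 6 and the fourth is April 27.
1 September 2025 is a Monday, so the first Sunday is September 7 and the fourth is September 28.
2 October 2025 is outside the daylight-saving period (27 April – 28 September), so Bryek Republic is on standard time, UTC−01:30.
17:00 Bryek Republic + 1h30m = 18:30 UTC.
1 April 2025 is a Tuesday, so the first Saturday is April 5.
1 November 2025 is a Saturday, so Sundays fall on 2, 9, 16, 23, 30; the last is November 30.
At the standard offset (UTC+11:00), 18:30 UTC + 11h = 05:30 Joros Province standard time (rolling into the next day, 3 October 2025).
Daylight saving runs 5 April – 30 November; the standard-time date in Joros Province, 3 October 2025, is inside that window, so Joros Province is at UTC+12:00.
18:30 UTC + 12h = 06:30 Joros Province (rolling into the next day, 3 October 2025).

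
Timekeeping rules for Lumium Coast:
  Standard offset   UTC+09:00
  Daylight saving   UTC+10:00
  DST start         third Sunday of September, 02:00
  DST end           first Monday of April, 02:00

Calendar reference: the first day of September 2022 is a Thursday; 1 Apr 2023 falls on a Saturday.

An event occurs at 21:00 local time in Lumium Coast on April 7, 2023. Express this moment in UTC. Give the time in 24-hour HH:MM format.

12:00

1 September 2022 is a Thursday, so the first Sunday is September 4 and the third is September 18.
1 April 2023 is a Saturday, so the first Monday is April 3.
April 7, 2023 does not fall between 18 September 2022 and 3 April 2023, so daylight saving is not in effect and Lumium Coast is at UTC+09:00.
21:00 local − 9h = 12:00 UTC.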